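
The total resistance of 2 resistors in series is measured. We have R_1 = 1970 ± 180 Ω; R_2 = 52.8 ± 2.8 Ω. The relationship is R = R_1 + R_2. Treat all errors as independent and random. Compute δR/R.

R is a linear combination, so absolute uncertainties add in quadrature:
  (δR_1)² = 32400;  (δR_2)² = 7.84
δR = √(32400) = 180 Ω
R = 2020 Ω, so δR/R = 180/2020 = 0.0890.

0.0890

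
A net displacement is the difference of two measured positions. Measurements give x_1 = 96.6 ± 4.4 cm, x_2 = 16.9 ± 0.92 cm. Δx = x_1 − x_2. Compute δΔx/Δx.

0.0564

Absolute uncertainties add in quadrature for a linear combination:
  (δx_1)² = 19.4;  (δx_2)² = 0.846
δΔx = √(20.2) = 4.50 cm
Δx = 79.7 cm, so δΔx/Δx = 4.50/79.7 = 0.0564.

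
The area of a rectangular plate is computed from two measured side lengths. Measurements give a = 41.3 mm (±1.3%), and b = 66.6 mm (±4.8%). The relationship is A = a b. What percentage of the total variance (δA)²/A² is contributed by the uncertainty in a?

(δA/A)² = (1·δa/a)² + (1·δb/b)²
  a term: (1×0.0130)² = 0.000169
  b term: (1×0.0480)² = 0.00230
Total = 0.00247. Share from a = 0.000169/0.00247 = 0.0683.

6.83%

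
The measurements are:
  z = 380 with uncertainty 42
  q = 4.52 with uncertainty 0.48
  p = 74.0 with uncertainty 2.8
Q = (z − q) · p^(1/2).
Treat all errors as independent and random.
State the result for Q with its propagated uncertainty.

Let u = z − q = 375. δu = √(δz² + δq²) = √(1760 + 0.230) = 42.0, so δu/u = 0.112.
Q is then a monomial in u, p:
δQ/Q = √((δu/u)² + (½·δp/p)²) = √(0.0125 + 0.000358) = 0.113
Q = 3230, so δQ = 0.113 × 3230 = 366.

3230 ± 366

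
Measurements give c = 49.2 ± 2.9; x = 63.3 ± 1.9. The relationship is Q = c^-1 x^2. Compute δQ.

6.85

Relative error in a monomial: (δQ/Q)² = Σ (nᵢ · δxᵢ/xᵢ)².
  (-1·δc/c)² = (-1×0.0589)² = 0.00347;  (2·δx/x)² = (2×0.0300)² = 0.00360
δQ/Q = √(0.00708) = 0.0841
Q = 81.4, so δQ = 0.0841 × 81.4 = 6.85.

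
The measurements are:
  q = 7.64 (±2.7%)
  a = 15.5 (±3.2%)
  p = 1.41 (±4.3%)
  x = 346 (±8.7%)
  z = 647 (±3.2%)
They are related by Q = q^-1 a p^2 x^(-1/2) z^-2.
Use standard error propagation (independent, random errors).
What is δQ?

Each factor contributes (exponent × relative error)² to (δQ/Q)²:
  (-1·δq/q)² = (-1×0.0270)² = 0.000729;  (1·δa/a)² = (1×0.0320)² = 0.00102;  (2·δp/p)² = (2×0.0430)² = 0.00740;  (−½·δx/x)² = (-0.5×0.0870)² = 0.00189;  (-2·δz/z)² = (-2×0.0320)² = 0.00410
δQ/Q = √(0.0151) = 0.123
Q = 5.18e-07, so δQ = 0.123 × 5.18e-07 = 6.37e-08.

6.37e-08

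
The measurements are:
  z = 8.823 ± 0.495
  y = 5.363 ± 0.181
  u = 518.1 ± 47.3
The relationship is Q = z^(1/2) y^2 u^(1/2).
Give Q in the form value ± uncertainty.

1945 ± 168

Q is a product of powers, so relative uncertainties combine in quadrature:
  (½·δz/z)² = (0.5×0.0561)² = 0.000787;  (2·δy/y)² = (2×0.0337)² = 0.00456;  (½·δu/u)² = (0.5×0.0913)² = 0.00208
δQ/Q = √(0.00743) = 0.0862
Q = 1945, so δQ = 0.0862 × 1945 = 168.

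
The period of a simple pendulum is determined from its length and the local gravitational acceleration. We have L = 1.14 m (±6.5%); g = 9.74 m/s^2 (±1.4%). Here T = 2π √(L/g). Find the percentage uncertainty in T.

3.32%

T is a product of powers, so relative uncertainties combine in quadrature:
  (½·δL/L)² = (0.5×0.0650)² = 0.00106;  (−½·δg/g)² = (-0.5×0.0140)² = 4.9e-05
δT/T = √(0.00111) = 0.0332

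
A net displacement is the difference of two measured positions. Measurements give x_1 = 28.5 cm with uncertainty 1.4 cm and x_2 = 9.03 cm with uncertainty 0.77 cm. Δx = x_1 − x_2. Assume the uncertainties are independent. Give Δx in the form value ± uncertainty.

19.5 ± 1.60 cm

Each term contributes (cᵢ δxᵢ)² to (δΔx)²:
  (δx_1)² = 1.96;  (δx_2)² = 0.593
δΔx = √(2.55) = 1.60 cm
Δx = 19.5 cm.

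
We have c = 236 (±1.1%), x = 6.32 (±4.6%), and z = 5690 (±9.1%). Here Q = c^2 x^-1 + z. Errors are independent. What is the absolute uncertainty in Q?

686

Let p = c^2·x^-1 = 8810. δp/p = √((2·δc/c)² + (-1·δx/x)²) = √(0.000484 + 0.00212) = 0.0510, so δp = 449.
Q = p + z: δQ = √(δp² + δz²) = √(2.02e+05 + 2.68e+05) = 686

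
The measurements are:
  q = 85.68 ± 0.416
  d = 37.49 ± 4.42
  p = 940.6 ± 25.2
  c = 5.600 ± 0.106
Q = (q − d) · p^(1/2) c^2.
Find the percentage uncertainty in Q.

10.0%

Let u = q − d = 48.19. δu = √(δq² + δd²) = √(0.173 + 19.5) = 4.44, so δu/u = 0.0921.
Q is then a monomial in u, p, c:
δQ/Q = √((δu/u)² + (½·δp/p)² + (2·δc/c)²) = √(0.00849 + 0.000179 + 0.00143) = 0.100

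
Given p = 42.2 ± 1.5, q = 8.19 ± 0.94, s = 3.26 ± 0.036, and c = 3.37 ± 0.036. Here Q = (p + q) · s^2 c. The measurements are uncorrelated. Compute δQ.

Let u = p + q = 50.4. δu = √(δp² + δq²) = √(2.25 + 0.884) = 1.77, so δu/u = 0.0351.
Q is then a monomial in u, s, c:
δQ/Q = √((δu/u)² + (2·δs/s)² + (1·δc/c)²) = √(0.00123 + 0.000488 + 0.000114) = 0.0428
Q = 1800, so δQ = 0.0428 × 1800 = 77.3.

77.3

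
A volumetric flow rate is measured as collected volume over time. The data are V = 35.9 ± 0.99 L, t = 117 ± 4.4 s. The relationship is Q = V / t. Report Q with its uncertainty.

0.307 ± 0.0143 L/s

Each factor contributes (exponent × relative error)² to (δQ/Q)²:
  (1·δV/V)² = (1×0.0276)² = 0.000760;  (-1·δt/t)² = (-1×0.0376)² = 0.00141
δQ/Q = √(0.00217) = 0.0466
Q = 0.307 L/s, so δQ = 0.0466 × 0.307 = 0.0143 L/s.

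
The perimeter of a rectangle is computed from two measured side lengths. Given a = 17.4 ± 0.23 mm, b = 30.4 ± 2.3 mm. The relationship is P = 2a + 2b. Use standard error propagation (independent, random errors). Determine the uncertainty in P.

For a sum/difference, combine absolute errors in quadrature:
  (2·δa)² = 0.212;  (2·δb)² = 21.2
δP = √(21.4) = 4.62 mm

4.62 mm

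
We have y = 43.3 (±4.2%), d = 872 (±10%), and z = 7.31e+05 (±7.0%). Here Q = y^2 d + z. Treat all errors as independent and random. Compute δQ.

Let p = y^2·d = 1.63e+06. δp/p = √((2·δy/y)² + (1·δd/d)²) = √(0.00706 + 0.0100) = 0.131, so δp = 2.14e+05.
Q = p + z: δQ = √(δp² + δz²) = √(4.56e+10 + 2.62e+09) = 2.2e+05

2.2e+05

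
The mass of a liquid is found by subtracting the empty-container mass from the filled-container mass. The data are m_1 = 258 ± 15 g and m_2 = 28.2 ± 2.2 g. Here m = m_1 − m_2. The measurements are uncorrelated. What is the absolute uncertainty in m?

Each term contributes (cᵢ δxᵢ)² to (δm)²:
  (δm_1)² = 225;  (δm_2)² = 4.84
δm = √(230) = 15.2 g

15.2 g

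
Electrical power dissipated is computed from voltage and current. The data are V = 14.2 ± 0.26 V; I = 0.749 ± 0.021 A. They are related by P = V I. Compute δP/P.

0.0335

Products/powers → add relative errors in quadrature, weighted by exponent:
  (1·δV/V)² = (1×0.0183)² = 0.000335;  (1·δI/I)² = (1×0.0280)² = 0.000786
δP/P = √(0.00112) = 0.0335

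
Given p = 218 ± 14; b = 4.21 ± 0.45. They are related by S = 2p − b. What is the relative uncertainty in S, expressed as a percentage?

6.49%

Absolute uncertainties add in quadrature for a linear combination:
  (2·δp)² = 784;  (δb)² = 0.203
δS = √(784) = 28.0
S = 432, so δS/S = 28.0/432 = 0.0649.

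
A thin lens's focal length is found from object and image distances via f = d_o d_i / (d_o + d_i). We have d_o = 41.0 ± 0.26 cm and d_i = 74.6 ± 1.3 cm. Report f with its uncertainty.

∂f/∂d_o = (d_i/(d_o+d_i))² = 0.416;  ∂f/∂d_i = (d_o/(d_o+d_i))² = 0.126
δf = √((∂f/∂d_o · δd_o)² + (∂f/∂d_i · δd_i)²) = √(0.0117 + 0.0267) = 0.196 cm
f = 26.5 cm.

26.5 ± 0.196 cm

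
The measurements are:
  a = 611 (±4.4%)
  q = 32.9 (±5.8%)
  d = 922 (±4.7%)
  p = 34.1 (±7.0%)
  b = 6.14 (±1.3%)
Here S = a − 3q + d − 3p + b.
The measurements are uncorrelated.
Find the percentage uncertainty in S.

3.87%

Absolute uncertainties add in quadrature for a linear combination:
  (δa)² = 723;  (3·δq)² = 32.8;  (δd)² = 1880;  (3·δp)² = 51.3;  (δb)² = 0.00637
δS = √(2680) = 51.8
S = 1340, so δS/S = 51.8/1340 = 0.0387.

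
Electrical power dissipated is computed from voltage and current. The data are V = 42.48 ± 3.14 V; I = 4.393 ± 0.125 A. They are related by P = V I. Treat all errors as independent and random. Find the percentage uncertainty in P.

7.92%

Since P is a product/quotient, work with relative uncertainties:
  (1·δV/V)² = (1×0.0739)² = 0.00546;  (1·δI/I)² = (1×0.0285)² = 0.000810
δP/P = √(0.00627) = 0.0792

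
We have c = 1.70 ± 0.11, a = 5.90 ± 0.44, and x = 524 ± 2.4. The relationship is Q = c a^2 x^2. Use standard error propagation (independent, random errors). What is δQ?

Q is a product of powers, so relative uncertainties combine in quadrature:
  (1·δc/c)² = (1×0.0647)² = 0.00419;  (2·δa/a)² = (2×0.0746)² = 0.0222;  (2·δx/x)² = (2×0.00458)² = 8.39e-05
δQ/Q = √(0.0265) = 0.163
Q = 1.62e+07, so δQ = 0.163 × 1.62e+07 = 2.65e+06.

2.65e+06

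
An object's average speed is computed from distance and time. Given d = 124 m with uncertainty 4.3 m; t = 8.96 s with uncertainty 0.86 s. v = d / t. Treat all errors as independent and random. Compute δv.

Products/powers → add relative errors in quadrature, weighted by exponent:
  (1·δd/d)² = (1×0.0347)² = 0.00120;  (-1·δt/t)² = (-1×0.0960)² = 0.00921
δv/v = √(0.0104) = 0.102
v = 13.8 m/s, so δv = 0.102 × 13.8 = 1.41 m/s.

1.41 m/s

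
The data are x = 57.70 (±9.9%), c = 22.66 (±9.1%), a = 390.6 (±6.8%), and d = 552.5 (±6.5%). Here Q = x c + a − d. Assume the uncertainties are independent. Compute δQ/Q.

0.158

Let p = x·c = 1307. δp/p = √((1·δx/x)² + (1·δc/c)²) = √(0.00980 + 0.00828) = 0.134, so δp = 176.
Q = p + a − d: δQ = √(δp² + δa² + δd²) = √(30900 + 705 + 1290) = 181
Q = 1146, so δQ/Q = 181/1146 = 0.158.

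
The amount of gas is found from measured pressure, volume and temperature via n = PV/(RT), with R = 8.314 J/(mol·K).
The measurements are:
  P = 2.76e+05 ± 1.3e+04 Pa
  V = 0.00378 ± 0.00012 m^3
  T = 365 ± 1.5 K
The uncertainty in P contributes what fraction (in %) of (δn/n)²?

(δn/n)² = (1·δP/P)² + (1·δV/V)² + (-1·δT/T)²
  P term: (1×0.0471)² = 0.00222
  V term: (1×0.0317)² = 0.00101
  T term: (-1×0.00411)² = 1.69e-05
Total = 0.00324. Share from P = 0.00222/0.00324 = 0.684.

68.4%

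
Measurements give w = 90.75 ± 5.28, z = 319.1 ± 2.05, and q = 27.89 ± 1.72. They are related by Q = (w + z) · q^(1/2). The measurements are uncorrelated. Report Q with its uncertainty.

2164 ± 73.1

Let u = w + z = 409.9. δu = √(δw² + δz²) = √(27.9 + 4.20) = 5.66, so δu/u = 0.0138.
Q is then a monomial in u, q:
δQ/Q = √((δu/u)² + (½·δq/q)²) = √(0.000191 + 0.000951) = 0.0338
Q = 2164, so δQ = 0.0338 × 2164 = 73.1.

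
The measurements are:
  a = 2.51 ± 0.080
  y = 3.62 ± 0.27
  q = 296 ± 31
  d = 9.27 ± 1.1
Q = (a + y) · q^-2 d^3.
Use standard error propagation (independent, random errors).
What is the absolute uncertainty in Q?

0.0232

Let u = a + y = 6.13. δu = √(δa² + δy²) = √(0.00640 + 0.0729) = 0.282, so δu/u = 0.0459.
Q is then a monomial in u, q, d:
δQ/Q = √((δu/u)² + (-2·δq/q)² + (3·δd/d)²) = √(0.00211 + 0.0439 + 0.127) = 0.416
Q = 0.0557, so δQ = 0.416 × 0.0557 = 0.0232.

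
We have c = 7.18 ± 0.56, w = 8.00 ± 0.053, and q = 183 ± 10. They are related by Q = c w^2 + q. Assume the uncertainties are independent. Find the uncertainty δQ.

37.7

Let p = c·w^2 = 460. δp/p = √((1·δc/c)² + (2·δw/w)²) = √(0.00608 + 0.000176) = 0.0791, so δp = 36.4.
Q = p + q: δQ = √(δp² + δq²) = √(1320 + 100) = 37.7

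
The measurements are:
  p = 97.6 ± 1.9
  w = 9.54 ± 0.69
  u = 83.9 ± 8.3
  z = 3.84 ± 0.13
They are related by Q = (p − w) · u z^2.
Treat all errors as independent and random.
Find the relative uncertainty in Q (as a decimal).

Let h = p − w = 88.1. δh = √(δp² + δw²) = √(3.61 + 0.476) = 2.02, so δh/h = 0.0230.
Q is then a monomial in h, u, z:
δQ/Q = √((δh/h)² + (1·δu/u)² + (2·δz/z)²) = √(0.000527 + 0.00979 + 0.00458) = 0.122

0.122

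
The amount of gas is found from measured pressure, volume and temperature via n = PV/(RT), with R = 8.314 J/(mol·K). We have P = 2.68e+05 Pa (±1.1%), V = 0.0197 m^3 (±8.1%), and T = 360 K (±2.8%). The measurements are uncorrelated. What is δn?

Since n is a product/quotient, work with relative uncertainties:
  (1·δP/P)² = (1×0.0110)² = 0.000121;  (1·δV/V)² = (1×0.0810)² = 0.00656;  (-1·δT/T)² = (-1×0.0280)² = 0.000784
δn/n = √(0.00747) = 0.0864
n = 1.76 mol, so δn = 0.0864 × 1.76 = 0.152 mol.

0.152 mol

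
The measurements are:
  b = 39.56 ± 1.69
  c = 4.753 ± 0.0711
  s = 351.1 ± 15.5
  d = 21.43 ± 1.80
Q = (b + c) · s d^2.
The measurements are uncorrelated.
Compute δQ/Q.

Let u = b + c = 44.31. δu = √(δb² + δc²) = √(2.86 + 0.00506) = 1.69, so δu/u = 0.0382.
Q is then a monomial in u, s, d:
δQ/Q = √((δu/u)² + (1·δs/s)² + (2·δd/d)²) = √(0.00146 + 0.00195 + 0.0282) = 0.178

0.178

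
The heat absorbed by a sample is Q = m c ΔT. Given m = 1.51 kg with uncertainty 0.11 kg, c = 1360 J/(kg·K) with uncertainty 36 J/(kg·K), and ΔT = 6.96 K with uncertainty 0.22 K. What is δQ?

1200 J

Relative error in a monomial: (δQ/Q)² = Σ (nᵢ · δxᵢ/xᵢ)².
  (1·δm/m)² = (1×0.0728)² = 0.00531;  (1·δc/c)² = (1×0.0265)² = 0.000701;  (1·δΔT/ΔT)² = (1×0.0316)² = 0.000999
δQ/Q = √(0.00701) = 0.0837
Q = 14300 J, so δQ = 0.0837 × 14300 = 1200 J.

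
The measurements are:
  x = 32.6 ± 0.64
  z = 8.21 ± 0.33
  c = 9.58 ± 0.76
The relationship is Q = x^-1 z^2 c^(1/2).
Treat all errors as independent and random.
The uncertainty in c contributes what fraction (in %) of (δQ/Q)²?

18.7%

(δQ/Q)² = (-1·δx/x)² + (2·δz/z)² + (½·δc/c)²
  x term: (-1×0.0196)² = 0.000385
  z term: (2×0.0402)² = 0.00646
  c term: (0.5×0.0793)² = 0.00157
Total = 0.00842. Share from c = 0.00157/0.00842 = 0.187.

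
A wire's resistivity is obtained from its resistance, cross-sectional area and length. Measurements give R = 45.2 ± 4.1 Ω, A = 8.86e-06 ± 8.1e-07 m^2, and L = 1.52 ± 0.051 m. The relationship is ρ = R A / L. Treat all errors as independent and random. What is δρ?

3.51e-05 Ω·m

For a monomial ρ ∝ R, A, L^-1, fractional errors add in quadrature:
  (1·δR/R)² = (1×0.0907)² = 0.00823;  (1·δA/A)² = (1×0.0914)² = 0.00836;  (-1·δL/L)² = (-1×0.0336)² = 0.00113
δρ/ρ = √(0.0177) = 0.133
ρ = 0.000263 Ω·m, so δρ = 0.133 × 0.000263 = 3.51e-05 Ω·m.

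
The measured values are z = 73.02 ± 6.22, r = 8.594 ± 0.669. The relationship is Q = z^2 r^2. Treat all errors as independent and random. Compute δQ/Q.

0.231

Products/powers → add relative errors in quadrature, weighted by exponent:
  (2·δz/z)² = (2×0.0852)² = 0.0290;  (2·δr/r)² = (2×0.0778)² = 0.0242
δQ/Q = √(0.0533) = 0.231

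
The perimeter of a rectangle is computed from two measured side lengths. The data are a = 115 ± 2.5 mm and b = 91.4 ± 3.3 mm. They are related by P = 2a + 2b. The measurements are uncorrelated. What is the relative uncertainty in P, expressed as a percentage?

For a sum/difference, combine absolute errors in quadrature:
  (2·δa)² = 25.0;  (2·δb)² = 43.6
δP = √(68.6) = 8.28 mm
P = 413 mm, so δP/P = 8.28/413 = 0.0201.

2.01%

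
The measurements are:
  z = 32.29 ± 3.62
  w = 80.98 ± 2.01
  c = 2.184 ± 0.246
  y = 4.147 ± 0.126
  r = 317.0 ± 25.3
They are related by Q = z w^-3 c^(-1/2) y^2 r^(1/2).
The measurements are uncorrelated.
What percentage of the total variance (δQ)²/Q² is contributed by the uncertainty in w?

20.9%

(δQ/Q)² = (1·δz/z)² + (-3·δw/w)² + (−½·δc/c)² + (2·δy/y)² + (½·δr/r)²
  z term: (1×0.112)² = 0.0126
  w term: (-3×0.0248)² = 0.00554
  c term: (-0.5×0.113)² = 0.00317
  y term: (2×0.0304)² = 0.00369
  r term: (0.5×0.0798)² = 0.00159
Total = 0.0266. Share from w = 0.00554/0.0266 = 0.209.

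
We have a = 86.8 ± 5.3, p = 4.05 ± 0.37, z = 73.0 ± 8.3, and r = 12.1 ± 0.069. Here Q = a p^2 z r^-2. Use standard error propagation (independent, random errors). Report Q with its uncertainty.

Each factor contributes (exponent × relative error)² to (δQ/Q)²:
  (1·δa/a)² = (1×0.0611)² = 0.00373;  (2·δp/p)² = (2×0.0914)² = 0.0334;  (1·δz/z)² = (1×0.114)² = 0.0129;  (-2·δr/r)² = (-2×0.00570)² = 0.000130
δQ/Q = √(0.0502) = 0.224
Q = 710, so δQ = 0.224 × 710 = 159.

710 ± 159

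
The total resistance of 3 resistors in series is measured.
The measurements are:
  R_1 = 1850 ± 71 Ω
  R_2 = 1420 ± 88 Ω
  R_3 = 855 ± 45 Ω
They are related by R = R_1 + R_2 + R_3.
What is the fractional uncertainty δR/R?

Absolute uncertainties add in quadrature for a linear combination:
  (δR_1)² = 5040;  (δR_2)² = 7740;  (δR_3)² = 2020
δR = √(14800) = 122 Ω
R = 4120 Ω, so δR/R = 122/4120 = 0.0295.

0.0295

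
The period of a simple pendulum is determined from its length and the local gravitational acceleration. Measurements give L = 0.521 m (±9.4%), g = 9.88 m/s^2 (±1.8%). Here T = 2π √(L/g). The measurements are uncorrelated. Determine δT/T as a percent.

T is a product of powers, so relative uncertainties combine in quadrature:
  (½·δL/L)² = (0.5×0.0940)² = 0.00221;  (−½·δg/g)² = (-0.5×0.0180)² = 8.1e-05
δT/T = √(0.00229) = 0.0479

4.79%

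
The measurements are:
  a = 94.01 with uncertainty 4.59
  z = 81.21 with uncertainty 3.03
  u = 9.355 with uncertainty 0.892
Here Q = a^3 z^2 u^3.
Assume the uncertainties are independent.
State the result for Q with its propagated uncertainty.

(4.486 ± 1.48) × 10^12

For a monomial Q ∝ a^3, z^2, u^3, fractional errors add in quadrature:
  (3·δa/a)² = (3×0.0488)² = 0.0215;  (2·δz/z)² = (2×0.0373)² = 0.00557;  (3·δu/u)² = (3×0.0954)² = 0.0818
δQ/Q = √(0.109) = 0.330
Q = 4.486e+12, so δQ = 0.330 × 4.486e+12 = 1.48e+12.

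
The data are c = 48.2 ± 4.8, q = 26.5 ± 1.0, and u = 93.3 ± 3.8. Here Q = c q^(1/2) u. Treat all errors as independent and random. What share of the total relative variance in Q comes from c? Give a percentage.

83.1%

(δQ/Q)² = (1·δc/c)² + (½·δq/q)² + (1·δu/u)²
  c term: (1×0.0996)² = 0.00992
  q term: (0.5×0.0377)² = 0.000356
  u term: (1×0.0407)² = 0.00166
Total = 0.0119. Share from c = 0.00992/0.0119 = 0.831.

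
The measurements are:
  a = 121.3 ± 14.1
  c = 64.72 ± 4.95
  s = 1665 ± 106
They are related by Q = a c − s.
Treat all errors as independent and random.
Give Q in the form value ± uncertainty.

Let p = a·c = 7851. δp/p = √((1·δa/a)² + (1·δc/c)²) = √(0.0135 + 0.00585) = 0.139, so δp = 1090.
Q = p − s: δQ = √(δp² + δs²) = √(1.19e+06 + 11200) = 1100
Q = 6186.

6186 ± 1100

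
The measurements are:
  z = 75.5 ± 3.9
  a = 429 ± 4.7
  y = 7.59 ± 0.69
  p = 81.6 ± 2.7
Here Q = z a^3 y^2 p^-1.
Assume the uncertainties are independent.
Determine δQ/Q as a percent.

19.5%

Q is a product of powers, so relative uncertainties combine in quadrature:
  (1·δz/z)² = (1×0.0517)² = 0.00267;  (3·δa/a)² = (3×0.0110)² = 0.00108;  (2·δy/y)² = (2×0.0909)² = 0.0331;  (-1·δp/p)² = (-1×0.0331)² = 0.00109
δQ/Q = √(0.0379) = 0.195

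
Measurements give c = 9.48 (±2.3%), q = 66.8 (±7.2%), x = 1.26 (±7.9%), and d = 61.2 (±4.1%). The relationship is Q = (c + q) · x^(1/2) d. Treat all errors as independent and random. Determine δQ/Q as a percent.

8.50%

Let u = c + q = 76.3. δu = √(δc² + δq²) = √(0.0475 + 23.1) = 4.81, so δu/u = 0.0631.
Q is then a monomial in u, x, d:
δQ/Q = √((δu/u)² + (½·δx/x)² + (1·δd/d)²) = √(0.00398 + 0.00156 + 0.00168) = 0.0850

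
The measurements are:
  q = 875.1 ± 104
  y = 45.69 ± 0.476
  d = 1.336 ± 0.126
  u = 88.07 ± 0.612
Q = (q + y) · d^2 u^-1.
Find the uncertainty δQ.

4.10

Let w = q + y = 920.8. δw = √(δq² + δy²) = √(10800 + 0.227) = 104, so δw/w = 0.113.
Q is then a monomial in w, d, u:
δQ/Q = √((δw/w)² + (2·δd/d)² + (-1·δu/u)²) = √(0.0128 + 0.0356 + 4.83e-05) = 0.220
Q = 18.66, so δQ = 0.220 × 18.66 = 4.10.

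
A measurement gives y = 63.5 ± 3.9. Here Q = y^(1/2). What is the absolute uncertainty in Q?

0.245

Products/powers → add relative errors in quadrature, weighted by exponent:
  (½·δy/y)² = (0.5×0.0614)² = 0.000943
δQ/Q = √(0.000943) = 0.0307
Q = 7.97, so δQ = 0.0307 × 7.97 = 0.245.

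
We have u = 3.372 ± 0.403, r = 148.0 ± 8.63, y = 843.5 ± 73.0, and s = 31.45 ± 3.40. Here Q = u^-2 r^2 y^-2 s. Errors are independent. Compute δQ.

Each factor contributes (exponent × relative error)² to (δQ/Q)²:
  (-2·δu/u)² = (-2×0.120)² = 0.0571;  (2·δr/r)² = (2×0.0583)² = 0.0136;  (-2·δy/y)² = (-2×0.0865)² = 0.0300;  (1·δs/s)² = (1×0.108)² = 0.0117
δQ/Q = √(0.112) = 0.335
Q = 0.08515, so δQ = 0.335 × 0.08515 = 0.0285.

0.0285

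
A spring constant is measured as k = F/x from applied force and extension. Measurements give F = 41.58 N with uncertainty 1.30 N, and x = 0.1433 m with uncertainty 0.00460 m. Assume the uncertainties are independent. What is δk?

13.0 N/m

Since k is a product/quotient, work with relative uncertainties:
  (1·δF/F)² = (1×0.0313)² = 0.000978;  (-1·δx/x)² = (-1×0.0321)² = 0.00103
δk/k = √(0.00201) = 0.0448
k = 290.2 N/m, so δk = 0.0448 × 290.2 = 13.0 N/m.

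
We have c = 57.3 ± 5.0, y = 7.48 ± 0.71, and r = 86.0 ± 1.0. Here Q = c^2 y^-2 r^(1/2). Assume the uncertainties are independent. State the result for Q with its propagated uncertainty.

Q is a product of powers, so relative uncertainties combine in quadrature:
  (2·δc/c)² = (2×0.0873)² = 0.0305;  (-2·δy/y)² = (-2×0.0949)² = 0.0360;  (½·δr/r)² = (0.5×0.0116)² = 3.38e-05
δQ/Q = √(0.0665) = 0.258
Q = 544, so δQ = 0.258 × 544 = 140.

544 ± 140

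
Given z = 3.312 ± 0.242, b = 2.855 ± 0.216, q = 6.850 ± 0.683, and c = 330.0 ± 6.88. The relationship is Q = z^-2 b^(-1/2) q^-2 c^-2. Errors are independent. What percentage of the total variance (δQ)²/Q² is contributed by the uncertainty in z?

(δQ/Q)² = (-2·δz/z)² + (−½·δb/b)² + (-2·δq/q)² + (-2·δc/c)²
  z term: (-2×0.0731)² = 0.0214
  b term: (-0.5×0.0757)² = 0.00143
  q term: (-2×0.0997)² = 0.0398
  c term: (-2×0.0208)² = 0.00174
Total = 0.0643. Share from z = 0.0214/0.0643 = 0.332.

33.2%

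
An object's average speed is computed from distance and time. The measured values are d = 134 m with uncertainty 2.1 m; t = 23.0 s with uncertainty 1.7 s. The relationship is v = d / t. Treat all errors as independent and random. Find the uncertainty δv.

0.440 m/s

v is a product of powers, so relative uncertainties combine in quadrature:
  (1·δd/d)² = (1×0.0157)² = 0.000246;  (-1·δt/t)² = (-1×0.0739)² = 0.00546
δv/v = √(0.00571) = 0.0756
v = 5.83 m/s, so δv = 0.0756 × 5.83 = 0.440 m/s.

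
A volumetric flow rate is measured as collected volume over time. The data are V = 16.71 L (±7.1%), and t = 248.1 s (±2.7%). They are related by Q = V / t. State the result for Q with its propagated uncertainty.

0.06735 ± 0.00512 L/s

For a monomial Q ∝ V, t^-1, fractional errors add in quadrature:
  (1·δV/V)² = (1×0.0710)² = 0.00504;  (-1·δt/t)² = (-1×0.0270)² = 0.000729
δQ/Q = √(0.00577) = 0.0760
Q = 0.06735 L/s, so δQ = 0.0760 × 0.06735 = 0.00512 L/s.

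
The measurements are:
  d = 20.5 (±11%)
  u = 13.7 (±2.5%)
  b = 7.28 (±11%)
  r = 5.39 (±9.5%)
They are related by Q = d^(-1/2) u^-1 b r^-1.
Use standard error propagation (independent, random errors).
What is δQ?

Products/powers → add relative errors in quadrature, weighted by exponent:
  (−½·δd/d)² = (-0.5×0.110)² = 0.00302;  (-1·δu/u)² = (-1×0.0250)² = 0.000625;  (1·δb/b)² = (1×0.110)² = 0.0121;  (-1·δr/r)² = (-1×0.0950)² = 0.00903
δQ/Q = √(0.0248) = 0.157
Q = 0.0218, so δQ = 0.157 × 0.0218 = 0.00343.

0.00343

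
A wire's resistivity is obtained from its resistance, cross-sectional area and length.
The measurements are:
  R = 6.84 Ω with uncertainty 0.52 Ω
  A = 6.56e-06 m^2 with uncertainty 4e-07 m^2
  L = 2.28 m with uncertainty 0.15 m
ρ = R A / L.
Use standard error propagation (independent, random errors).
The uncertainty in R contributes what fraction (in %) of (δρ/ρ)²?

41.8%

(δρ/ρ)² = (1·δR/R)² + (1·δA/A)² + (-1·δL/L)²
  R term: (1×0.0760)² = 0.00578
  A term: (1×0.0610)² = 0.00372
  L term: (-1×0.0658)² = 0.00433
Total = 0.0138. Share from R = 0.00578/0.0138 = 0.418.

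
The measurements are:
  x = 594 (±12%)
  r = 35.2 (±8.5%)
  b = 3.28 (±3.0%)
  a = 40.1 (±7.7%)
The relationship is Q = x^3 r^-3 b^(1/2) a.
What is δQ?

1.56e+05

For a monomial Q ∝ x^3, r^-3, b^(1/2), a, fractional errors add in quadrature:
  (3·δx/x)² = (3×0.120)² = 0.130;  (-3·δr/r)² = (-3×0.0850)² = 0.0650;  (½·δb/b)² = (0.5×0.0300)² = 0.000225;  (1·δa/a)² = (1×0.0770)² = 0.00593
δQ/Q = √(0.201) = 0.448
Q = 3.49e+05, so δQ = 0.448 × 3.49e+05 = 1.56e+05.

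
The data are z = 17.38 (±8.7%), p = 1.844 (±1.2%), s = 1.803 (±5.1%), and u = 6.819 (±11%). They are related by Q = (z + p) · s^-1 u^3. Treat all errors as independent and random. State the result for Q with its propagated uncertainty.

3381 ± 1160

Let w = z + p = 19.22. δw = √(δz² + δp²) = √(2.29 + 0.000490) = 1.51, so δw/w = 0.0787.
Q is then a monomial in w, s, u:
δQ/Q = √((δw/w)² + (-1·δs/s)² + (3·δu/u)²) = √(0.00619 + 0.00260 + 0.109) = 0.343
Q = 3381, so δQ = 0.343 × 3381 = 1160.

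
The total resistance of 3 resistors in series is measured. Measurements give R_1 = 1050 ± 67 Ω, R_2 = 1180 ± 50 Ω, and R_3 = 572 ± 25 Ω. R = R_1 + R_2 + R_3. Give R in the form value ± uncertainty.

2800 ± 87.3 Ω

R is a linear combination, so absolute uncertainties add in quadrature:
  (δR_1)² = 4490;  (δR_2)² = 2500;  (δR_3)² = 625
δR = √(7610) = 87.3 Ω
R = 2800 Ω.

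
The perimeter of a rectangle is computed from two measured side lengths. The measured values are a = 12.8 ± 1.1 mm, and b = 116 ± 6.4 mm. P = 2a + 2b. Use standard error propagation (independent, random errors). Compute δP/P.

0.0504

For a sum/difference, combine absolute errors in quadrature:
  (2·δa)² = 4.84;  (2·δb)² = 164
δP = √(169) = 13.0 mm
P = 258 mm, so δP/P = 13.0/258 = 0.0504.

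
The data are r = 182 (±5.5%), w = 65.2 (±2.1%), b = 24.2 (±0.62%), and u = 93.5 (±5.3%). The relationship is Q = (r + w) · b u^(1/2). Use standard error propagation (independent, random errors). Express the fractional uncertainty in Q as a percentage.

Let h = r + w = 247. δh = √(δr² + δw²) = √(100 + 1.87) = 10.1, so δh/h = 0.0409.
Q is then a monomial in h, b, u:
δQ/Q = √((δh/h)² + (1·δb/b)² + (½·δu/u)²) = √(0.00167 + 3.84e-05 + 0.000702) = 0.0491

4.91%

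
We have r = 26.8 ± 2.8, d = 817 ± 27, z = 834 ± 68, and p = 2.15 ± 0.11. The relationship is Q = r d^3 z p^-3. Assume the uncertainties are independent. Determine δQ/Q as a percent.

22.6%

Each factor contributes (exponent × relative error)² to (δQ/Q)²:
  (1·δr/r)² = (1×0.104)² = 0.0109;  (3·δd/d)² = (3×0.0330)² = 0.00983;  (1·δz/z)² = (1×0.0815)² = 0.00665;  (-3·δp/p)² = (-3×0.0512)² = 0.0236
δQ/Q = √(0.0510) = 0.226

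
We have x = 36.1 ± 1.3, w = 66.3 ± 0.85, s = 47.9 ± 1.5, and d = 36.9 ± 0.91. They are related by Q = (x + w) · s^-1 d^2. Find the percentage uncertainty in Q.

Let u = x + w = 102. δu = √(δx² + δw²) = √(1.69 + 0.722) = 1.55, so δu/u = 0.0152.
Q is then a monomial in u, s, d:
δQ/Q = √((δu/u)² + (-1·δs/s)² + (2·δd/d)²) = √(0.000230 + 0.000981 + 0.00243) = 0.0604

6.04%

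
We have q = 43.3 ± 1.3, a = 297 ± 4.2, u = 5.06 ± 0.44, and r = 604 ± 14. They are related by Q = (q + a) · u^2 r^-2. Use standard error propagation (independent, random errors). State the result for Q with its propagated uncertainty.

0.0239 ± 0.00431

Let w = q + a = 340. δw = √(δq² + δa²) = √(1.69 + 17.6) = 4.40, so δw/w = 0.0129.
Q is then a monomial in w, u, r:
δQ/Q = √((δw/w)² + (2·δu/u)² + (-2·δr/r)²) = √(0.000167 + 0.0302 + 0.00215) = 0.180
Q = 0.0239, so δQ = 0.180 × 0.0239 = 0.00431.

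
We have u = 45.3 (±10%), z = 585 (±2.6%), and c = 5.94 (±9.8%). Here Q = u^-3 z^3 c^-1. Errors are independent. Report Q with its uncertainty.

Q is a product of powers, so relative uncertainties combine in quadrature:
  (-3·δu/u)² = (-3×0.100)² = 0.0900;  (3·δz/z)² = (3×0.0260)² = 0.00608;  (-1·δc/c)² = (-1×0.0980)² = 0.00960
δQ/Q = √(0.106) = 0.325
Q = 363, so δQ = 0.325 × 363 = 118.

363 ± 118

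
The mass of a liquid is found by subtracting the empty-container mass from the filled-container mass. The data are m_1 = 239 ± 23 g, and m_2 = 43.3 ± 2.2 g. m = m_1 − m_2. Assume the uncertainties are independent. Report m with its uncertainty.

Each term contributes (cᵢ δxᵢ)² to (δm)²:
  (δm_1)² = 529;  (δm_2)² = 4.84
δm = √(534) = 23.1 g
m = 196 g.

196 ± 23.1 g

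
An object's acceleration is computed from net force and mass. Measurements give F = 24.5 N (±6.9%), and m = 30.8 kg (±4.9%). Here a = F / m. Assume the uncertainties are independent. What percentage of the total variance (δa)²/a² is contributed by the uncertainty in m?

33.5%

(δa/a)² = (1·δF/F)² + (-1·δm/m)²
  F term: (1×0.0690)² = 0.00476
  m term: (-1×0.0490)² = 0.00240
Total = 0.00716. Share from m = 0.00240/0.00716 = 0.335.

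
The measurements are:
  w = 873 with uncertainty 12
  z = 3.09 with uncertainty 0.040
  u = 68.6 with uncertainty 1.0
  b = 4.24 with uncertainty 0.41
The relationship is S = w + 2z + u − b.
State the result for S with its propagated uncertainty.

944 ± 12.0

S is a linear combination, so absolute uncertainties add in quadrature:
  (δw)² = 144;  (2·δz)² = 0.00640;  (δu)² = 1.00;  (δb)² = 0.168
δS = √(145) = 12.0
S = 944.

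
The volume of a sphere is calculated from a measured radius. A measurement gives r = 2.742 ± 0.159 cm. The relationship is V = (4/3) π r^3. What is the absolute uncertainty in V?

V ∝ r^3, so δV/V = |3| · δr/r = 3 × 0.0580 = 0.174.
V = 86.36 cm^3, so δV = 0.174 × 86.36 = 15.0 cm^3.

15.0 cm^3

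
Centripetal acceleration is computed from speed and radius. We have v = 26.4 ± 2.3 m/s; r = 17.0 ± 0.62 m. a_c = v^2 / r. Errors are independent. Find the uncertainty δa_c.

Since a_c is a product/quotient, work with relative uncertainties:
  (2·δv/v)² = (2×0.0871)² = 0.0304;  (-1·δr/r)² = (-1×0.0365)² = 0.00133
δa_c/a_c = √(0.0317) = 0.178
a_c = 41.0 m/s^2, so δa_c = 0.178 × 41.0 = 7.30 m/s^2.

7.30 m/s^2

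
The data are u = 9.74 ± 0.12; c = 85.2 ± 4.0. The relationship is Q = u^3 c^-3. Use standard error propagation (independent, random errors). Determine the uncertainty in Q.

0.000218

For a monomial Q ∝ u^3, c^-3, fractional errors add in quadrature:
  (3·δu/u)² = (3×0.0123)² = 0.00137;  (-3·δc/c)² = (-3×0.0469)² = 0.0198
δQ/Q = √(0.0212) = 0.146
Q = 0.00149, so δQ = 0.146 × 0.00149 = 0.000218.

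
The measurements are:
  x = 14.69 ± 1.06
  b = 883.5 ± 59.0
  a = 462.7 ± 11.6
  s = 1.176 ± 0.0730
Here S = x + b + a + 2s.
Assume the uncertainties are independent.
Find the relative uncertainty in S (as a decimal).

0.0441

Each term contributes (cᵢ δxᵢ)² to (δS)²:
  (δx)² = 1.12;  (δb)² = 3480;  (δa)² = 135;  (2·δs)² = 0.0213
δS = √(3620) = 60.1
S = 1363, so δS/S = 60.1/1363 = 0.0441.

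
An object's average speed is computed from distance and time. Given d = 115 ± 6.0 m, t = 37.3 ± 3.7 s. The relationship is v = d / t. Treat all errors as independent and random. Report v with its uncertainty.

3.08 ± 0.346 m/s

v is a product of powers, so relative uncertainties combine in quadrature:
  (1·δd/d)² = (1×0.0522)² = 0.00272;  (-1·δt/t)² = (-1×0.0992)² = 0.00984
δv/v = √(0.0126) = 0.112
v = 3.08 m/s, so δv = 0.112 × 3.08 = 0.346 m/s.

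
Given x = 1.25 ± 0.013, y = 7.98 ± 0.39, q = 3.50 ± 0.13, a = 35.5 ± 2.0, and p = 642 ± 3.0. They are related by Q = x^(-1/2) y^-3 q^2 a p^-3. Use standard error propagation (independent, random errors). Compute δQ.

Q is a product of powers, so relative uncertainties combine in quadrature:
  (−½·δx/x)² = (-0.5×0.0104)² = 2.7e-05;  (-3·δy/y)² = (-3×0.0489)² = 0.0215;  (2·δq/q)² = (2×0.0371)² = 0.00552;  (1·δa/a)² = (1×0.0563)² = 0.00317;  (-3·δp/p)² = (-3×0.00467)² = 0.000197
δQ/Q = √(0.0304) = 0.174
Q = 2.89e-09, so δQ = 0.174 × 2.89e-09 = 5.04e-10.

5.04e-10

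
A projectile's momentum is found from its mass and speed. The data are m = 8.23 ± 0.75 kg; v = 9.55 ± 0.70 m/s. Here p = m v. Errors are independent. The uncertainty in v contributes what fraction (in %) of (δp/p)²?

39.3%

(δp/p)² = (1·δm/m)² + (1·δv/v)²
  m term: (1×0.0911)² = 0.00830
  v term: (1×0.0733)² = 0.00537
Total = 0.0137. Share from v = 0.00537/0.0137 = 0.393.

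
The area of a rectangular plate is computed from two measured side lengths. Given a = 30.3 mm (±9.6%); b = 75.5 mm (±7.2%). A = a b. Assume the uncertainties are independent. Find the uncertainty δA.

275 mm^2

Each factor contributes (exponent × relative error)² to (δA/A)²:
  (1·δa/a)² = (1×0.0960)² = 0.00922;  (1·δb/b)² = (1×0.0720)² = 0.00518
δA/A = √(0.0144) = 0.120
A = 2290 mm^2, so δA = 0.120 × 2290 = 275 mm^2.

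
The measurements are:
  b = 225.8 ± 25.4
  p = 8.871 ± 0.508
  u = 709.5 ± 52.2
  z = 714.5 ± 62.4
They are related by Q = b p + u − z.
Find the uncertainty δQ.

Let w = b·p = 2003. δw/w = √((1·δb/b)² + (1·δp/p)²) = √(0.0127 + 0.00328) = 0.126, so δw = 253.
Q = w + u − z: δQ = √(δw² + δu² + δz²) = √(63900 + 2720 + 3890) = 266

266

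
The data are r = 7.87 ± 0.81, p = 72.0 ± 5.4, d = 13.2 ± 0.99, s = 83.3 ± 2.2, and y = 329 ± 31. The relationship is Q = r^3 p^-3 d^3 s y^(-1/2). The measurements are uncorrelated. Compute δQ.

6.16

Each factor contributes (exponent × relative error)² to (δQ/Q)²:
  (3·δr/r)² = (3×0.103)² = 0.0953;  (-3·δp/p)² = (-3×0.0750)² = 0.0506;  (3·δd/d)² = (3×0.0750)² = 0.0506;  (1·δs/s)² = (1×0.0264)² = 0.000698;  (−½·δy/y)² = (-0.5×0.0942)² = 0.00222
δQ/Q = √(0.200) = 0.447
Q = 13.8, so δQ = 0.447 × 13.8 = 6.16.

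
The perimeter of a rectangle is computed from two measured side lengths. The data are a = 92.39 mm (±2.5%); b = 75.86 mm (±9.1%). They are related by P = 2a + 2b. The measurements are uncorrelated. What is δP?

Each term contributes (cᵢ δxᵢ)² to (δP)²:
  (2·δa)² = 21.3;  (2·δb)² = 191
δP = √(212) = 14.6 mm

14.6 mm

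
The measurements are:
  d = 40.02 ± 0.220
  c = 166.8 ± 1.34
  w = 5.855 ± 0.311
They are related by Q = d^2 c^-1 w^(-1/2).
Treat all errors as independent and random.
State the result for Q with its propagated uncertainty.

3.968 ± 0.118

Q is a product of powers, so relative uncertainties combine in quadrature:
  (2·δd/d)² = (2×0.00550)² = 0.000121;  (-1·δc/c)² = (-1×0.00803)² = 6.45e-05;  (−½·δw/w)² = (-0.5×0.0531)² = 0.000705
δQ/Q = √(0.000891) = 0.0298
Q = 3.968, so δQ = 0.0298 × 3.968 = 0.118.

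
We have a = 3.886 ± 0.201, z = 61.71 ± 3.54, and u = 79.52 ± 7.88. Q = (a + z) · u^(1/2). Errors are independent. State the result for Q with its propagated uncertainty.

584.9 ± 42.9

Let w = a + z = 65.60. δw = √(δa² + δz²) = √(0.0404 + 12.5) = 3.55, so δw/w = 0.0541.
Q is then a monomial in w, u:
δQ/Q = √((δw/w)² + (½·δu/u)²) = √(0.00292 + 0.00245) = 0.0733
Q = 584.9, so δQ = 0.0733 × 584.9 = 42.9.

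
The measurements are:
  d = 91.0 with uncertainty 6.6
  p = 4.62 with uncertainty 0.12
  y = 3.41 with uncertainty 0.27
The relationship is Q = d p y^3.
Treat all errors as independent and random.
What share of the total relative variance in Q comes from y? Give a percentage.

90.5%

(δQ/Q)² = (1·δd/d)² + (1·δp/p)² + (3·δy/y)²
  d term: (1×0.0725)² = 0.00526
  p term: (1×0.0260)² = 0.000675
  y term: (3×0.0792)² = 0.0564
Total = 0.0624. Share from y = 0.0564/0.0624 = 0.905.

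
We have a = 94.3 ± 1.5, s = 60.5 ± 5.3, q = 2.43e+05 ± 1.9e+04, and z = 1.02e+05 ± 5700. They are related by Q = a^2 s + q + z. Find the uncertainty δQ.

Let p = a^2·s = 5.38e+05. δp/p = √((2·δa/a)² + (1·δs/s)²) = √(0.00101 + 0.00767) = 0.0932, so δp = 50100.
Q = p + q + z: δQ = √(δp² + δq² + δz²) = √(2.51e+09 + 3.61e+08 + 3.25e+07) = 53900

53900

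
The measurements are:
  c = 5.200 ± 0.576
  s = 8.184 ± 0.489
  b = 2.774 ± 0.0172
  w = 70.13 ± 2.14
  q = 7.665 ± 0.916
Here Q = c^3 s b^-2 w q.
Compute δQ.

Q is a product of powers, so relative uncertainties combine in quadrature:
  (3·δc/c)² = (3×0.111)² = 0.110;  (1·δs/s)² = (1×0.0598)² = 0.00357;  (-2·δb/b)² = (-2×0.00620)² = 0.000154;  (1·δw/w)² = (1×0.0305)² = 0.000931;  (1·δq/q)² = (1×0.120)² = 0.0143
δQ/Q = √(0.129) = 0.360
Q = 80390, so δQ = 0.360 × 80390 = 28900.

28900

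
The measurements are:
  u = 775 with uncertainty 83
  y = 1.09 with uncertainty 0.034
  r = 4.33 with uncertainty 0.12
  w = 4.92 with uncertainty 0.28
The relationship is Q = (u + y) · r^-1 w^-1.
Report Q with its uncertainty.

Let h = u + y = 776. δh = √(δu² + δy²) = √(6890 + 0.00116) = 83.0, so δh/h = 0.107.
Q is then a monomial in h, r, w:
δQ/Q = √((δh/h)² + (-1·δr/r)² + (-1·δw/w)²) = √(0.0114 + 0.000768 + 0.00324) = 0.124
Q = 36.4, so δQ = 0.124 × 36.4 = 4.53.

36.4 ± 4.53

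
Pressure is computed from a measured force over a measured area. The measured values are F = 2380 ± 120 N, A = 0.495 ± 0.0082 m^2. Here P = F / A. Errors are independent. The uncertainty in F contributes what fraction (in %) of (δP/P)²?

(δP/P)² = (1·δF/F)² + (-1·δA/A)²
  F term: (1×0.0504)² = 0.00254
  A term: (-1×0.0166)² = 0.000274
Total = 0.00282. Share from F = 0.00254/0.00282 = 0.903.

90.3%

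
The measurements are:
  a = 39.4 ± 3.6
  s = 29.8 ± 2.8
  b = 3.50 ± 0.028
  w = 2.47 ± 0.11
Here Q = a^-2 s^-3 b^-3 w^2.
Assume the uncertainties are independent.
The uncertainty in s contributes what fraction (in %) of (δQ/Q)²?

65.5%

(δQ/Q)² = (-2·δa/a)² + (-3·δs/s)² + (-3·δb/b)² + (2·δw/w)²
  a term: (-2×0.0914)² = 0.0334
  s term: (-3×0.0940)² = 0.0795
  b term: (-3×0.00800)² = 0.000576
  w term: (2×0.0445)² = 0.00793
Total = 0.121. Share from s = 0.0795/0.121 = 0.655.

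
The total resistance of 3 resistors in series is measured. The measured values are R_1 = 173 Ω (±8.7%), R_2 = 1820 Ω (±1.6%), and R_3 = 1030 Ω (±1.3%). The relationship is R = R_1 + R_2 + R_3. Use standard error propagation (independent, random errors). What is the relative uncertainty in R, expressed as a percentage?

1.17%

Each term contributes (cᵢ δxᵢ)² to (δR)²:
  (δR_1)² = 227;  (δR_2)² = 848;  (δR_3)² = 179
δR = √(1250) = 35.4 Ω
R = 3020 Ω, so δR/R = 35.4/3020 = 0.0117.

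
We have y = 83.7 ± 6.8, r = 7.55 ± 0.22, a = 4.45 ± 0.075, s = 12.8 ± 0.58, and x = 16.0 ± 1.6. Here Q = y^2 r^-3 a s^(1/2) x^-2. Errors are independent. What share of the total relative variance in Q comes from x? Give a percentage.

(δQ/Q)² = (2·δy/y)² + (-3·δr/r)² + (1·δa/a)² + (½·δs/s)² + (-2·δx/x)²
  y term: (2×0.0812)² = 0.0264
  r term: (-3×0.0291)² = 0.00764
  a term: (1×0.0169)² = 0.000284
  s term: (0.5×0.0453)² = 0.000513
  x term: (-2×0.100)² = 0.0400
Total = 0.0748. Share from x = 0.0400/0.0748 = 0.534.

53.4%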